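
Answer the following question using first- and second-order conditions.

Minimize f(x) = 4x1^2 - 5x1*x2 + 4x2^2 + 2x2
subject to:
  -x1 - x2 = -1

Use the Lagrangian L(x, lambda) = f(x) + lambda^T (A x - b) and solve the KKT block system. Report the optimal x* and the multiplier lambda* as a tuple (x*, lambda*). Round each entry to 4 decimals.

Form the Lagrangian:
  L(x, lambda) = (1/2) x^T Q x + c^T x + lambda^T (A x - b)
Stationarity (grad_x L = 0): Q x + c + A^T lambda = 0.
Primal feasibility: A x = b.

This gives the KKT block system:
  [ Q   A^T ] [ x     ]   [-c ]
  [ A    0  ] [ lambda ] = [ b ]

Solving the linear system:
  x*      = (0.5769, 0.4231)
  lambda* = (2.5)
  f(x*)   = 1.6731

x* = (0.5769, 0.4231), lambda* = (2.5)


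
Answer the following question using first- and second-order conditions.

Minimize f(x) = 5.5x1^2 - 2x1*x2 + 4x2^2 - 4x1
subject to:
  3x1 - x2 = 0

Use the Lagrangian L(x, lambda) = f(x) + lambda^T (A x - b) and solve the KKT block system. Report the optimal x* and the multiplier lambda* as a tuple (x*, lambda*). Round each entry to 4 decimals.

Form the Lagrangian:
  L(x, lambda) = (1/2) x^T Q x + c^T x + lambda^T (A x - b)
Stationarity (grad_x L = 0): Q x + c + A^T lambda = 0.
Primal feasibility: A x = b.

This gives the KKT block system:
  [ Q   A^T ] [ x     ]   [-c ]
  [ A    0  ] [ lambda ] = [ b ]

Solving the linear system:
  x*      = (0.0563, 0.169)
  lambda* = (1.2394)
  f(x*)   = -0.1127

x* = (0.0563, 0.169), lambda* = (1.2394)


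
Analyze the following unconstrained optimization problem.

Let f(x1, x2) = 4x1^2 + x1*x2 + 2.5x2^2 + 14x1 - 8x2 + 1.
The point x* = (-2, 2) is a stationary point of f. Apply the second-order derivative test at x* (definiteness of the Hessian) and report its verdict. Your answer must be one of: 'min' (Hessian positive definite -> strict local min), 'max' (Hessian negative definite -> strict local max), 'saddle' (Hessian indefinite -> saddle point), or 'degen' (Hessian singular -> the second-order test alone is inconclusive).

Compute the Hessian H = grad^2 f:
  H = [[8, 1], [1, 5]]
Verify stationarity: grad f(x*) = H x* + g = (0, 0).
Eigenvalues of H: 4.6972, 8.3028.
Both eigenvalues > 0, so H is positive definite -> x* is a strict local min.

min


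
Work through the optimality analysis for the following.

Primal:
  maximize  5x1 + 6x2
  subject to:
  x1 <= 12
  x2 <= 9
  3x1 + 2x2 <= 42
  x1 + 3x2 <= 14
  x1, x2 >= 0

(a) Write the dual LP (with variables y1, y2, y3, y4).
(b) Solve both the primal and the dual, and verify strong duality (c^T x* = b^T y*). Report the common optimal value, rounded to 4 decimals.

The standard primal-dual pair for 'max c^T x s.t. A x <= b, x >= 0' is:
  Dual:  min b^T y  s.t.  A^T y >= c,  y >= 0.

So the dual LP is:
  minimize  12y1 + 9y2 + 42y3 + 14y4
  subject to:
    y1 + 3y3 + y4 >= 5
    y2 + 2y3 + 3y4 >= 6
    y1, y2, y3, y4 >= 0

Solving the primal: x* = (12, 0.6667).
  primal value c^T x* = 64.
Solving the dual: y* = (3, 0, 0, 2).
  dual value b^T y* = 64.
Strong duality: c^T x* = b^T y*. Confirmed.

64


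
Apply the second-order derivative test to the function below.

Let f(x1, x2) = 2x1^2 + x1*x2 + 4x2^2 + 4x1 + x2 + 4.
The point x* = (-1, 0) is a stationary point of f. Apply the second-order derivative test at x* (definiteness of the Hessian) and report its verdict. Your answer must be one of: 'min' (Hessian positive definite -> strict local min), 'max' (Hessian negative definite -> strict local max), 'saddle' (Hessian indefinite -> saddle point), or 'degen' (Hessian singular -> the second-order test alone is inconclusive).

Compute the Hessian H = grad^2 f:
  H = [[4, 1], [1, 8]]
Verify stationarity: grad f(x*) = H x* + g = (0, 0).
Eigenvalues of H: 3.7639, 8.2361.
Both eigenvalues > 0, so H is positive definite -> x* is a strict local min.

min


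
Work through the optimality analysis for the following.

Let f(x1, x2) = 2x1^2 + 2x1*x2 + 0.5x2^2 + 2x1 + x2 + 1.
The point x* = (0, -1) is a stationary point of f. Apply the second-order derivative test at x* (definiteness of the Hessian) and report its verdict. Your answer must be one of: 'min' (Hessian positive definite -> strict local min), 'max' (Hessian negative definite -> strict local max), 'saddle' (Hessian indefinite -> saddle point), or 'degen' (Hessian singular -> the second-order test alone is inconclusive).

Compute the Hessian H = grad^2 f:
  H = [[4, 2], [2, 1]]
Verify stationarity: grad f(x*) = H x* + g = (0, 0).
Eigenvalues of H: 0, 5.
H has a zero eigenvalue (singular; positive semidefinite but not definite), so H is neither positive definite, negative definite, nor indefinite. The second-order test alone is inconclusive -> degen.
(Indeed, f is constant along the null direction of H through x*, so x* is not a strict local extremum.)

degen


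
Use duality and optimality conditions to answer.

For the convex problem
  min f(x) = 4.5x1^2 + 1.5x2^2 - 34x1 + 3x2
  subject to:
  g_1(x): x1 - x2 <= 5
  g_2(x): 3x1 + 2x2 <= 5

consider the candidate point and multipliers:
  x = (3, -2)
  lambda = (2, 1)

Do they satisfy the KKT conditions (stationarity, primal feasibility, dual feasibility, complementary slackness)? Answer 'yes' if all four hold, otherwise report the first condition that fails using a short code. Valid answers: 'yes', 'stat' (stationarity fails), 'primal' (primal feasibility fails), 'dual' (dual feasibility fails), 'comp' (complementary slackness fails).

Gradient of f: grad f(x) = Q x + c = (-7, -3)
Constraint values g_i(x) = a_i^T x - b_i:
  g_1((3, -2)) = 0
  g_2((3, -2)) = 0
Stationarity residual: grad f(x) + sum_i lambda_i a_i = (-2, -3)
  -> stationarity FAILS
Primal feasibility (all g_i <= 0): OK
Dual feasibility (all lambda_i >= 0): OK
Complementary slackness (lambda_i * g_i(x) = 0 for all i): OK

Verdict: the first failing condition is stationarity -> stat.

stat


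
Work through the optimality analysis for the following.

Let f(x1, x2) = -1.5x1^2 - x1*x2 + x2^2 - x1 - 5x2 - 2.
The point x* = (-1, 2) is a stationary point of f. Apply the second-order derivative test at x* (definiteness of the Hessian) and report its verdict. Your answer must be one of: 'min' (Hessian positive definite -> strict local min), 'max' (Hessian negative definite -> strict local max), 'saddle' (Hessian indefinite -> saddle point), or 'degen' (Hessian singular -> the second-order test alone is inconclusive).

Compute the Hessian H = grad^2 f:
  H = [[-3, -1], [-1, 2]]
Verify stationarity: grad f(x*) = H x* + g = (0, 0).
Eigenvalues of H: -3.1926, 2.1926.
Eigenvalues have mixed signs, so H is indefinite -> x* is a saddle point.

saddle


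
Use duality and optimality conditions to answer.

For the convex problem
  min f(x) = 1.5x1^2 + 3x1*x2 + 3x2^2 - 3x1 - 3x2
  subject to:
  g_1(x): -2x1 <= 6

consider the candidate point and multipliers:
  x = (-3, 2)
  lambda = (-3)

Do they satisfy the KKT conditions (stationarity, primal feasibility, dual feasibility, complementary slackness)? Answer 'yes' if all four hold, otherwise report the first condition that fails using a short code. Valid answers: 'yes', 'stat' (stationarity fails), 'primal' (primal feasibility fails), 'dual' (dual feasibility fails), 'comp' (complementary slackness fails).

Gradient of f: grad f(x) = Q x + c = (-6, 0)
Constraint values g_i(x) = a_i^T x - b_i:
  g_1((-3, 2)) = 0
Stationarity residual: grad f(x) + sum_i lambda_i a_i = (0, 0)
  -> stationarity OK
Primal feasibility (all g_i <= 0): OK
Dual feasibility (all lambda_i >= 0): FAILS
Complementary slackness (lambda_i * g_i(x) = 0 for all i): OK

Verdict: the first failing condition is dual_feasibility -> dual.

dual


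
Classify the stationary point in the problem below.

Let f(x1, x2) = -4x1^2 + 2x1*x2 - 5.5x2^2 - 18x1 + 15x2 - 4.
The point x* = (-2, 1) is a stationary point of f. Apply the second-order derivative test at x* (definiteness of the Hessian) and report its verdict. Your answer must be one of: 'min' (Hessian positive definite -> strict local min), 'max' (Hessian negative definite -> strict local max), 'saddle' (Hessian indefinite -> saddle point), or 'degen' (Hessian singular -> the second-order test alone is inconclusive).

Compute the Hessian H = grad^2 f:
  H = [[-8, 2], [2, -11]]
Verify stationarity: grad f(x*) = H x* + g = (0, 0).
Eigenvalues of H: -12, -7.
Both eigenvalues < 0, so H is negative definite -> x* is a strict local max.

max


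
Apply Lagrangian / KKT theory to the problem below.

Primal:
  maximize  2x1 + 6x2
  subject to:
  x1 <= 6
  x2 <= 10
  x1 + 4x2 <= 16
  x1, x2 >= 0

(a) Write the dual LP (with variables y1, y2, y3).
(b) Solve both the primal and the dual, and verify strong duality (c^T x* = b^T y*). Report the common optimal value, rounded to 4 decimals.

The standard primal-dual pair for 'max c^T x s.t. A x <= b, x >= 0' is:
  Dual:  min b^T y  s.t.  A^T y >= c,  y >= 0.

So the dual LP is:
  minimize  6y1 + 10y2 + 16y3
  subject to:
    y1 + y3 >= 2
    y2 + 4y3 >= 6
    y1, y2, y3 >= 0

Solving the primal: x* = (6, 2.5).
  primal value c^T x* = 27.
Solving the dual: y* = (0.5, 0, 1.5).
  dual value b^T y* = 27.
Strong duality: c^T x* = b^T y*. Confirmed.

27


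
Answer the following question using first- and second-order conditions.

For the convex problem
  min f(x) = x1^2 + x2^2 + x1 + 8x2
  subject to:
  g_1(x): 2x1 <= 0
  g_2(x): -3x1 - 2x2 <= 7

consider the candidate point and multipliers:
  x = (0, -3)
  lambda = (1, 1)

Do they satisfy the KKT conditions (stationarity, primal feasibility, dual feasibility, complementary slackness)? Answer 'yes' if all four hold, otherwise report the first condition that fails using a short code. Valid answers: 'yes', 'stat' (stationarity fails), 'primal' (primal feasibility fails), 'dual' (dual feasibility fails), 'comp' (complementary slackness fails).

Gradient of f: grad f(x) = Q x + c = (1, 2)
Constraint values g_i(x) = a_i^T x - b_i:
  g_1((0, -3)) = 0
  g_2((0, -3)) = -1
Stationarity residual: grad f(x) + sum_i lambda_i a_i = (0, 0)
  -> stationarity OK
Primal feasibility (all g_i <= 0): OK
Dual feasibility (all lambda_i >= 0): OK
Complementary slackness (lambda_i * g_i(x) = 0 for all i): FAILS

Verdict: the first failing condition is complementary_slackness -> comp.

comp


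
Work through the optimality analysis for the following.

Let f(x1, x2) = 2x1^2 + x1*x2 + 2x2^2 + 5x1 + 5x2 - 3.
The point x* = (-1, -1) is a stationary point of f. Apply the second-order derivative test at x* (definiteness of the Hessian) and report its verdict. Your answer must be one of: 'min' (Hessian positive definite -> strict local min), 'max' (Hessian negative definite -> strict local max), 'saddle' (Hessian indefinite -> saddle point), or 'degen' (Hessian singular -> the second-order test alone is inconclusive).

Compute the Hessian H = grad^2 f:
  H = [[4, 1], [1, 4]]
Verify stationarity: grad f(x*) = H x* + g = (0, 0).
Eigenvalues of H: 3, 5.
Both eigenvalues > 0, so H is positive definite -> x* is a strict local min.

min


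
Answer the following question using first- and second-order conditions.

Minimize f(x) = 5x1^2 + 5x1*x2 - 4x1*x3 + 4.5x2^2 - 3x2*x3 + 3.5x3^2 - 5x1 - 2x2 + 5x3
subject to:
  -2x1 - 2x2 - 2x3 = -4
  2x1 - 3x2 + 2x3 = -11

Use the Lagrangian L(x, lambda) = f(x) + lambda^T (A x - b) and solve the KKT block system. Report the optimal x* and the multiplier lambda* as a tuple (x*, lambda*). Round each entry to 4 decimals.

Form the Lagrangian:
  L(x, lambda) = (1/2) x^T Q x + c^T x + lambda^T (A x - b)
Stationarity (grad_x L = 0): Q x + c + A^T lambda = 0.
Primal feasibility: A x = b.

This gives the KKT block system:
  [ Q   A^T ] [ x     ]   [-c ]
  [ A    0  ] [ lambda ] = [ b ]

Solving the linear system:
  x*      = (-1, 3, 0)
  lambda* = (4, 4)
  f(x*)   = 29.5

x* = (-1, 3, 0), lambda* = (4, 4)


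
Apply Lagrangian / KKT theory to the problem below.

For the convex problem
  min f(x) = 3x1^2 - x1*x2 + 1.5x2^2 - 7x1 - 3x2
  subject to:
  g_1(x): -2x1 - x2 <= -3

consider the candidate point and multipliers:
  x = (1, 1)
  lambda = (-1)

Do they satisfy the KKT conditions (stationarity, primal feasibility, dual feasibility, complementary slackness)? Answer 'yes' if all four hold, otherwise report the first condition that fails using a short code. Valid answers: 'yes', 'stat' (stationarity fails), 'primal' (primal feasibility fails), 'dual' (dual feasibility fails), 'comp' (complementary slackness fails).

Gradient of f: grad f(x) = Q x + c = (-2, -1)
Constraint values g_i(x) = a_i^T x - b_i:
  g_1((1, 1)) = 0
Stationarity residual: grad f(x) + sum_i lambda_i a_i = (0, 0)
  -> stationarity OK
Primal feasibility (all g_i <= 0): OK
Dual feasibility (all lambda_i >= 0): FAILS
Complementary slackness (lambda_i * g_i(x) = 0 for all i): OK

Verdict: the first failing condition is dual_feasibility -> dual.

dual


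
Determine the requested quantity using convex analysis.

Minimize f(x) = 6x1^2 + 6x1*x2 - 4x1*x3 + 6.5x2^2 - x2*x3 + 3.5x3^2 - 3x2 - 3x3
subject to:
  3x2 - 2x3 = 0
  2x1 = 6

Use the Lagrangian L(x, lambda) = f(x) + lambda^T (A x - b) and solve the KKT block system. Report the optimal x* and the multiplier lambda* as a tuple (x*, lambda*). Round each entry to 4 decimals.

Form the Lagrangian:
  L(x, lambda) = (1/2) x^T Q x + c^T x + lambda^T (A x - b)
Stationarity (grad_x L = 0): Q x + c + A^T lambda = 0.
Primal feasibility: A x = b.

This gives the KKT block system:
  [ Q   A^T ] [ x     ]   [-c ]
  [ A    0  ] [ lambda ] = [ b ]

Solving the linear system:
  x*      = (3, 0.2913, 0.4369)
  lambda* = (-6.1165, -18)
  f(x*)   = 52.9078

x* = (3, 0.2913, 0.4369), lambda* = (-6.1165, -18)


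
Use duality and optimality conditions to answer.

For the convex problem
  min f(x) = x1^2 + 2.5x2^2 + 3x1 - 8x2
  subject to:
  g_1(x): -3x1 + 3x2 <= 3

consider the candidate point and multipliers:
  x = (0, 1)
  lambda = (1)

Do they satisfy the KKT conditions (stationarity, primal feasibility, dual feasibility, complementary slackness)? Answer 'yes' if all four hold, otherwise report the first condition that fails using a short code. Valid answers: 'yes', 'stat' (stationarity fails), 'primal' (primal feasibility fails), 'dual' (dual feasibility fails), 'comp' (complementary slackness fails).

Gradient of f: grad f(x) = Q x + c = (3, -3)
Constraint values g_i(x) = a_i^T x - b_i:
  g_1((0, 1)) = 0
Stationarity residual: grad f(x) + sum_i lambda_i a_i = (0, 0)
  -> stationarity OK
Primal feasibility (all g_i <= 0): OK
Dual feasibility (all lambda_i >= 0): OK
Complementary slackness (lambda_i * g_i(x) = 0 for all i): OK

Verdict: yes, KKT holds.

yes


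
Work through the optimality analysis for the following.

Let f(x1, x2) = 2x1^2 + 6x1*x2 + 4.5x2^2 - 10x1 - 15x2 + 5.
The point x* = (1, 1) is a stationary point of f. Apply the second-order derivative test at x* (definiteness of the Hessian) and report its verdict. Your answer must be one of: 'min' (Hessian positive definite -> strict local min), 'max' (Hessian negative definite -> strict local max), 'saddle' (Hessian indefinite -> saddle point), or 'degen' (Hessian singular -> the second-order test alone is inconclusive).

Compute the Hessian H = grad^2 f:
  H = [[4, 6], [6, 9]]
Verify stationarity: grad f(x*) = H x* + g = (0, 0).
Eigenvalues of H: 0, 13.
H has a zero eigenvalue (singular; positive semidefinite but not definite), so H is neither positive definite, negative definite, nor indefinite. The second-order test alone is inconclusive -> degen.
(Indeed, f is constant along the null direction of H through x*, so x* is not a strict local extremum.)

degen


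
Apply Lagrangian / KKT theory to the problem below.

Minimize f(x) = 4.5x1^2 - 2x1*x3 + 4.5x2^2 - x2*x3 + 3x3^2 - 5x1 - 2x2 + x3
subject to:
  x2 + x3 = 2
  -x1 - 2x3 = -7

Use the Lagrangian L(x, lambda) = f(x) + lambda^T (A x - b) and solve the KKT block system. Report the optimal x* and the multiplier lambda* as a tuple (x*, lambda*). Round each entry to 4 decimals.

Form the Lagrangian:
  L(x, lambda) = (1/2) x^T Q x + c^T x + lambda^T (A x - b)
Stationarity (grad_x L = 0): Q x + c + A^T lambda = 0.
Primal feasibility: A x = b.

This gives the KKT block system:
  [ Q   A^T ] [ x     ]   [-c ]
  [ A    0  ] [ lambda ] = [ b ]

Solving the linear system:
  x*      = (2.1803, -0.4098, 2.4098)
  lambda* = (8.0984, 9.8033)
  f(x*)   = 22.377

x* = (2.1803, -0.4098, 2.4098), lambda* = (8.0984, 9.8033)


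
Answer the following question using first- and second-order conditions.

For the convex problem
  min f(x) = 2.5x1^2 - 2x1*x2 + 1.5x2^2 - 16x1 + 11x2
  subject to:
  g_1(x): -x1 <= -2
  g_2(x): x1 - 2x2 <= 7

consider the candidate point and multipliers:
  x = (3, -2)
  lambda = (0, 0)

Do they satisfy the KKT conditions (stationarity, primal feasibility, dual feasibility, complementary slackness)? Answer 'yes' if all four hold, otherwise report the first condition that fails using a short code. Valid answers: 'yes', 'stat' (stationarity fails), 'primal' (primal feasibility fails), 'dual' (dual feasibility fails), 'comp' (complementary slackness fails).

Gradient of f: grad f(x) = Q x + c = (3, -1)
Constraint values g_i(x) = a_i^T x - b_i:
  g_1((3, -2)) = -1
  g_2((3, -2)) = 0
Stationarity residual: grad f(x) + sum_i lambda_i a_i = (3, -1)
  -> stationarity FAILS
Primal feasibility (all g_i <= 0): OK
Dual feasibility (all lambda_i >= 0): OK
Complementary slackness (lambda_i * g_i(x) = 0 for all i): OK

Verdict: the first failing condition is stationarity -> stat.

stat


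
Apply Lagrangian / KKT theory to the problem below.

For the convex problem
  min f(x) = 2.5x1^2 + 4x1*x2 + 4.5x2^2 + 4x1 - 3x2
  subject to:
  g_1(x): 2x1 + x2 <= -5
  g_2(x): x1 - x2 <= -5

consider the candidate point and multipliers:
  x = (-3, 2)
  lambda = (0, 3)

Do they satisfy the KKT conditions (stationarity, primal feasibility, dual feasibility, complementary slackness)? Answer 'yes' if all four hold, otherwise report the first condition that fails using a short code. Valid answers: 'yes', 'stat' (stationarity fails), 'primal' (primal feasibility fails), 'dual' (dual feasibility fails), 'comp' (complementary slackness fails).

Gradient of f: grad f(x) = Q x + c = (-3, 3)
Constraint values g_i(x) = a_i^T x - b_i:
  g_1((-3, 2)) = 1
  g_2((-3, 2)) = 0
Stationarity residual: grad f(x) + sum_i lambda_i a_i = (0, 0)
  -> stationarity OK
Primal feasibility (all g_i <= 0): FAILS
Dual feasibility (all lambda_i >= 0): OK
Complementary slackness (lambda_i * g_i(x) = 0 for all i): OK

Verdict: the first failing condition is primal_feasibility -> primal.

primal


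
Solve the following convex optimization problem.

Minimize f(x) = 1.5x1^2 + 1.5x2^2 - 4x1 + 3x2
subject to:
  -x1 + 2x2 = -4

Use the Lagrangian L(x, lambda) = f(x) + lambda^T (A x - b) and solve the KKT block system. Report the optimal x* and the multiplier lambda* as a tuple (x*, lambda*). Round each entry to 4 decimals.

Form the Lagrangian:
  L(x, lambda) = (1/2) x^T Q x + c^T x + lambda^T (A x - b)
Stationarity (grad_x L = 0): Q x + c + A^T lambda = 0.
Primal feasibility: A x = b.

This gives the KKT block system:
  [ Q   A^T ] [ x     ]   [-c ]
  [ A    0  ] [ lambda ] = [ b ]

Solving the linear system:
  x*      = (1.4667, -1.2667)
  lambda* = (0.4)
  f(x*)   = -4.0333

x* = (1.4667, -1.2667), lambda* = (0.4)


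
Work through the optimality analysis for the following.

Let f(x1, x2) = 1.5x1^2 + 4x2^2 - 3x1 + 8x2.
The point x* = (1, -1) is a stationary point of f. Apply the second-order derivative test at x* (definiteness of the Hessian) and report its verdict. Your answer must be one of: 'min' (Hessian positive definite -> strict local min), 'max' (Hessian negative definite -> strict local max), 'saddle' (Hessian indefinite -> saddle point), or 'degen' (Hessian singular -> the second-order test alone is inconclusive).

Compute the Hessian H = grad^2 f:
  H = [[3, 0], [0, 8]]
Verify stationarity: grad f(x*) = H x* + g = (0, 0).
Eigenvalues of H: 3, 8.
Both eigenvalues > 0, so H is positive definite -> x* is a strict local min.

min


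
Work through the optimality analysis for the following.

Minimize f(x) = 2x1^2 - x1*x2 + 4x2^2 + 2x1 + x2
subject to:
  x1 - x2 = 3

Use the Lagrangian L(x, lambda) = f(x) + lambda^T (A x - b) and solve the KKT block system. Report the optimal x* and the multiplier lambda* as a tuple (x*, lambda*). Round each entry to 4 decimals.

Form the Lagrangian:
  L(x, lambda) = (1/2) x^T Q x + c^T x + lambda^T (A x - b)
Stationarity (grad_x L = 0): Q x + c + A^T lambda = 0.
Primal feasibility: A x = b.

This gives the KKT block system:
  [ Q   A^T ] [ x     ]   [-c ]
  [ A    0  ] [ lambda ] = [ b ]

Solving the linear system:
  x*      = (1.8, -1.2)
  lambda* = (-10.4)
  f(x*)   = 16.8

x* = (1.8, -1.2), lambda* = (-10.4)


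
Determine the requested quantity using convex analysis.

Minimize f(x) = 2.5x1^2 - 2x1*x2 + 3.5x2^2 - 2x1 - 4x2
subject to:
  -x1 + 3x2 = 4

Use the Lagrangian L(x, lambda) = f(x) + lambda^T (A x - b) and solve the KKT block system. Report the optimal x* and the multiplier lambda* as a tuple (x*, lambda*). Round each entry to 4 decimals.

Form the Lagrangian:
  L(x, lambda) = (1/2) x^T Q x + c^T x + lambda^T (A x - b)
Stationarity (grad_x L = 0): Q x + c + A^T lambda = 0.
Primal feasibility: A x = b.

This gives the KKT block system:
  [ Q   A^T ] [ x     ]   [-c ]
  [ A    0  ] [ lambda ] = [ b ]

Solving the linear system:
  x*      = (0.65, 1.55)
  lambda* = (-1.85)
  f(x*)   = -0.05

x* = (0.65, 1.55), lambda* = (-1.85)


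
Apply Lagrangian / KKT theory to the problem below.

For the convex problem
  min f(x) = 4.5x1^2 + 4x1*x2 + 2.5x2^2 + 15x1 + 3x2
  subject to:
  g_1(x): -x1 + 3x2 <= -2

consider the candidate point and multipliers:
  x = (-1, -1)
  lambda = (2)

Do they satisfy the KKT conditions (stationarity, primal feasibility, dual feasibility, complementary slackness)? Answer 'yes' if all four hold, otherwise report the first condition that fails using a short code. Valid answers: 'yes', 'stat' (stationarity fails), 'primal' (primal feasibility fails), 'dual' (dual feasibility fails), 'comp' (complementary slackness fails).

Gradient of f: grad f(x) = Q x + c = (2, -6)
Constraint values g_i(x) = a_i^T x - b_i:
  g_1((-1, -1)) = 0
Stationarity residual: grad f(x) + sum_i lambda_i a_i = (0, 0)
  -> stationarity OK
Primal feasibility (all g_i <= 0): OK
Dual feasibility (all lambda_i >= 0): OK
Complementary slackness (lambda_i * g_i(x) = 0 for all i): OK

Verdict: yes, KKT holds.

yes


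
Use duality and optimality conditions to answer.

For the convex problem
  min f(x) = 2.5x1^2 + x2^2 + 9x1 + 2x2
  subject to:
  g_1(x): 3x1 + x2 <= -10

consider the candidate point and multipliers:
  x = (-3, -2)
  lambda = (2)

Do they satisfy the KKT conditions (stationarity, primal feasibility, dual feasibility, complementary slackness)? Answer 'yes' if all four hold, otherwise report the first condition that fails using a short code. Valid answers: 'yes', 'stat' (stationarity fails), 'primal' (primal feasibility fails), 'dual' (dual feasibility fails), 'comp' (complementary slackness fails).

Gradient of f: grad f(x) = Q x + c = (-6, -2)
Constraint values g_i(x) = a_i^T x - b_i:
  g_1((-3, -2)) = -1
Stationarity residual: grad f(x) + sum_i lambda_i a_i = (0, 0)
  -> stationarity OK
Primal feasibility (all g_i <= 0): OK
Dual feasibility (all lambda_i >= 0): OK
Complementary slackness (lambda_i * g_i(x) = 0 for all i): FAILS

Verdict: the first failing condition is complementary_slackness -> comp.

comp


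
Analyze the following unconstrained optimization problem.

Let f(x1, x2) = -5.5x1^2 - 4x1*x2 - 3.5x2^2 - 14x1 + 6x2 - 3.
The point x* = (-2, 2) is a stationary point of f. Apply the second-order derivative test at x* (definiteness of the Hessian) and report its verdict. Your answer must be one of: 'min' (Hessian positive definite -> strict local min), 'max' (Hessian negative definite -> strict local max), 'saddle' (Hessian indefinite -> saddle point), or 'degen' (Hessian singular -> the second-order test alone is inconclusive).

Compute the Hessian H = grad^2 f:
  H = [[-11, -4], [-4, -7]]
Verify stationarity: grad f(x*) = H x* + g = (0, 0).
Eigenvalues of H: -13.4721, -4.5279.
Both eigenvalues < 0, so H is negative definite -> x* is a strict local max.

max


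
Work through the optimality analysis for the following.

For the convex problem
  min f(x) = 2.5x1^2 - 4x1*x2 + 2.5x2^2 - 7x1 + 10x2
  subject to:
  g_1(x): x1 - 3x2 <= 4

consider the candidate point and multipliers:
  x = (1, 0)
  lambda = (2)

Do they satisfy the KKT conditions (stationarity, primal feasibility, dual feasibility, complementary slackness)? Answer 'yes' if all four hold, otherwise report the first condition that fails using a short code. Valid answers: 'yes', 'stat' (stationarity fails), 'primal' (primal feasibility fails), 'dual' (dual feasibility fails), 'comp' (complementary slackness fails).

Gradient of f: grad f(x) = Q x + c = (-2, 6)
Constraint values g_i(x) = a_i^T x - b_i:
  g_1((1, 0)) = -3
Stationarity residual: grad f(x) + sum_i lambda_i a_i = (0, 0)
  -> stationarity OK
Primal feasibility (all g_i <= 0): OK
Dual feasibility (all lambda_i >= 0): OK
Complementary slackness (lambda_i * g_i(x) = 0 for all i): FAILS

Verdict: the first failing condition is complementary_slackness -> comp.

comp


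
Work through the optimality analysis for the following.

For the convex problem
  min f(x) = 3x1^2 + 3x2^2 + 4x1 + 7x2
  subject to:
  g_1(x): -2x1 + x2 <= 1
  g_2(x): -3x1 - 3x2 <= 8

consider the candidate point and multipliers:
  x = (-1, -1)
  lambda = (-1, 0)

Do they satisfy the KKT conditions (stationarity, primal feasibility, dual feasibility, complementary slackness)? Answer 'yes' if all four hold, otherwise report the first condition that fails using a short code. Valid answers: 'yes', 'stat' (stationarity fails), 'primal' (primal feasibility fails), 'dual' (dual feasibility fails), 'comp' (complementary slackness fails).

Gradient of f: grad f(x) = Q x + c = (-2, 1)
Constraint values g_i(x) = a_i^T x - b_i:
  g_1((-1, -1)) = 0
  g_2((-1, -1)) = -2
Stationarity residual: grad f(x) + sum_i lambda_i a_i = (0, 0)
  -> stationarity OK
Primal feasibility (all g_i <= 0): OK
Dual feasibility (all lambda_i >= 0): FAILS
Complementary slackness (lambda_i * g_i(x) = 0 for all i): OK

Verdict: the first failing condition is dual_feasibility -> dual.

dual


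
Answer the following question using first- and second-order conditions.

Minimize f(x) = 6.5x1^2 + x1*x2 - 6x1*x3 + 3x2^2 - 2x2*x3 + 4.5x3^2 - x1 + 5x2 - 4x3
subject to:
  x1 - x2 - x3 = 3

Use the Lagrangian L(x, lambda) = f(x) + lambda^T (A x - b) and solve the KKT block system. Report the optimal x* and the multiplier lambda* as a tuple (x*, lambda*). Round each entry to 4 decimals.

Form the Lagrangian:
  L(x, lambda) = (1/2) x^T Q x + c^T x + lambda^T (A x - b)
Stationarity (grad_x L = 0): Q x + c + A^T lambda = 0.
Primal feasibility: A x = b.

This gives the KKT block system:
  [ Q   A^T ] [ x     ]   [-c ]
  [ A    0  ] [ lambda ] = [ b ]

Solving the linear system:
  x*      = (0.5632, -2.092, -0.3448)
  lambda* = (-6.2989)
  f(x*)   = 4.6264

x* = (0.5632, -2.092, -0.3448), lambda* = (-6.2989)


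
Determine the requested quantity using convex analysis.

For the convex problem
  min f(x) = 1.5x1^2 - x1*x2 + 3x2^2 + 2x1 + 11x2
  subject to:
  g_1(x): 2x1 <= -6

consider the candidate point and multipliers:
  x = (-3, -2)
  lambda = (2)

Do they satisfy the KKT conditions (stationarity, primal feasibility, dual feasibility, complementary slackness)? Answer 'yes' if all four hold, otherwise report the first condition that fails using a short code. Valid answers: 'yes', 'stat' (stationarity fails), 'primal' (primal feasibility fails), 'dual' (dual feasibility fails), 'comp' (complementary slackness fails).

Gradient of f: grad f(x) = Q x + c = (-5, 2)
Constraint values g_i(x) = a_i^T x - b_i:
  g_1((-3, -2)) = 0
Stationarity residual: grad f(x) + sum_i lambda_i a_i = (-1, 2)
  -> stationarity FAILS
Primal feasibility (all g_i <= 0): OK
Dual feasibility (all lambda_i >= 0): OK
Complementary slackness (lambda_i * g_i(x) = 0 for all i): OK

Verdict: the first failing condition is stationarity -> stat.

stat


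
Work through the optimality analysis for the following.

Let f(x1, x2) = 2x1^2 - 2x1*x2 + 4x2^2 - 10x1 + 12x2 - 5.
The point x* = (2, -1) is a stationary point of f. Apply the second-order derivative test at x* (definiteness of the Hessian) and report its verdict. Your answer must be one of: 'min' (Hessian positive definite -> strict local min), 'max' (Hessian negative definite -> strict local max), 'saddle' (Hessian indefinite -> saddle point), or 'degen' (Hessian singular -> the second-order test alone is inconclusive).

Compute the Hessian H = grad^2 f:
  H = [[4, -2], [-2, 8]]
Verify stationarity: grad f(x*) = H x* + g = (0, 0).
Eigenvalues of H: 3.1716, 8.8284.
Both eigenvalues > 0, so H is positive definite -> x* is a strict local min.

min


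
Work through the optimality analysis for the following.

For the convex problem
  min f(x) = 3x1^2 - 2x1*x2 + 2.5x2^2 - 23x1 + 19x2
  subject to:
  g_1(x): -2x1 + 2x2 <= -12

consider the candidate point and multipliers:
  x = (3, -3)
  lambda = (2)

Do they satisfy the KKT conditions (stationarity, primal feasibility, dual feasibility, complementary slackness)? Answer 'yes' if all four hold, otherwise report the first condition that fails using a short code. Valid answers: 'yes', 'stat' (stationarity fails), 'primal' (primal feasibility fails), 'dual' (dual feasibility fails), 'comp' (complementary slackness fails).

Gradient of f: grad f(x) = Q x + c = (1, -2)
Constraint values g_i(x) = a_i^T x - b_i:
  g_1((3, -3)) = 0
Stationarity residual: grad f(x) + sum_i lambda_i a_i = (-3, 2)
  -> stationarity FAILS
Primal feasibility (all g_i <= 0): OK
Dual feasibility (all lambda_i >= 0): OK
Complementary slackness (lambda_i * g_i(x) = 0 for all i): OK

Verdict: the first failing condition is stationarity -> stat.

stat


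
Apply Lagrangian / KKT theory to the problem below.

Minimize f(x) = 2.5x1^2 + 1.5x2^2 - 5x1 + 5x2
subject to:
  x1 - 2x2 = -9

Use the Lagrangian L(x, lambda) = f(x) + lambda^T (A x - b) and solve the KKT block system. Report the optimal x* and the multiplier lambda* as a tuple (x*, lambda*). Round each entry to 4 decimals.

Form the Lagrangian:
  L(x, lambda) = (1/2) x^T Q x + c^T x + lambda^T (A x - b)
Stationarity (grad_x L = 0): Q x + c + A^T lambda = 0.
Primal feasibility: A x = b.

This gives the KKT block system:
  [ Q   A^T ] [ x     ]   [-c ]
  [ A    0  ] [ lambda ] = [ b ]

Solving the linear system:
  x*      = (-0.7391, 4.1304)
  lambda* = (8.6957)
  f(x*)   = 51.3043

x* = (-0.7391, 4.1304), lambda* = (8.6957)


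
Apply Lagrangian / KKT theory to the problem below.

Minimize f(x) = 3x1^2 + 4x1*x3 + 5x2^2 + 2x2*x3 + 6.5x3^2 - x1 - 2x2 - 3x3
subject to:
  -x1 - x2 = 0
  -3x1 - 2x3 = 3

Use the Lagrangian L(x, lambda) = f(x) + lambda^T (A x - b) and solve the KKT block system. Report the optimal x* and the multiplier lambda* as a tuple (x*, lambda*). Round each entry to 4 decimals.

Form the Lagrangian:
  L(x, lambda) = (1/2) x^T Q x + c^T x + lambda^T (A x - b)
Stationarity (grad_x L = 0): Q x + c + A^T lambda = 0.
Primal feasibility: A x = b.

This gives the KKT block system:
  [ Q   A^T ] [ x     ]   [-c ]
  [ A    0  ] [ lambda ] = [ b ]

Solving the linear system:
  x*      = (-0.8089, 0.8089, -0.2866)
  lambda* = (5.5159, -4.172)
  f(x*)   = 6.2834

x* = (-0.8089, 0.8089, -0.2866), lambda* = (5.5159, -4.172)


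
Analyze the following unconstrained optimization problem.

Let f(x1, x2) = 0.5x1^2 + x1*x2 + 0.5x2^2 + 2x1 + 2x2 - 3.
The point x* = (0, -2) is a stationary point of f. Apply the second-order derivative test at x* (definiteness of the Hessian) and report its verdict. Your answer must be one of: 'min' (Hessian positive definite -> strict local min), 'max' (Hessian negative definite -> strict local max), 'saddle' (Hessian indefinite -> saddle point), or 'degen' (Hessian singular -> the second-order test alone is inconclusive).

Compute the Hessian H = grad^2 f:
  H = [[1, 1], [1, 1]]
Verify stationarity: grad f(x*) = H x* + g = (0, 0).
Eigenvalues of H: 0, 2.
H has a zero eigenvalue (singular; positive semidefinite but not definite), so H is neither positive definite, negative definite, nor indefinite. The second-order test alone is inconclusive -> degen.
(Indeed, f is constant along the null direction of H through x*, so x* is not a strict local extremum.)

degen


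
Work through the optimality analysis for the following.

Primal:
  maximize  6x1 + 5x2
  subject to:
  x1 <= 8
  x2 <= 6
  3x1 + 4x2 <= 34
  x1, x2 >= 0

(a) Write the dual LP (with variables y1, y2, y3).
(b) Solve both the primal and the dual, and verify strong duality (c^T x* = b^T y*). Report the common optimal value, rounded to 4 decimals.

The standard primal-dual pair for 'max c^T x s.t. A x <= b, x >= 0' is:
  Dual:  min b^T y  s.t.  A^T y >= c,  y >= 0.

So the dual LP is:
  minimize  8y1 + 6y2 + 34y3
  subject to:
    y1 + 3y3 >= 6
    y2 + 4y3 >= 5
    y1, y2, y3 >= 0

Solving the primal: x* = (8, 2.5).
  primal value c^T x* = 60.5.
Solving the dual: y* = (2.25, 0, 1.25).
  dual value b^T y* = 60.5.
Strong duality: c^T x* = b^T y*. Confirmed.

60.5


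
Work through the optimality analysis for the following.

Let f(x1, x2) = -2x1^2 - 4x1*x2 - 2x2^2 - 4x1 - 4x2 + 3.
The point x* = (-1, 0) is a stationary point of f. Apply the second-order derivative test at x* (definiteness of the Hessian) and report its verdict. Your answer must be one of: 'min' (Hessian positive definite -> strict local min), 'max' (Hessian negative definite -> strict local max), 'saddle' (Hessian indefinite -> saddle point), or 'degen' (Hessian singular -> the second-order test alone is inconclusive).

Compute the Hessian H = grad^2 f:
  H = [[-4, -4], [-4, -4]]
Verify stationarity: grad f(x*) = H x* + g = (0, 0).
Eigenvalues of H: -8, 0.
H has a zero eigenvalue (singular; negative semidefinite but not definite), so H is neither positive definite, negative definite, nor indefinite. The second-order test alone is inconclusive -> degen.
(Indeed, f is constant along the null direction of H through x*, so x* is not a strict local extremum.)

degen


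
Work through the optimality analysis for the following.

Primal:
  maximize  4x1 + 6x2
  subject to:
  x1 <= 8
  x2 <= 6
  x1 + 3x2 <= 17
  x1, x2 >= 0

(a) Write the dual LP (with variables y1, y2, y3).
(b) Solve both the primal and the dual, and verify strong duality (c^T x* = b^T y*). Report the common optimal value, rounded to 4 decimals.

The standard primal-dual pair for 'max c^T x s.t. A x <= b, x >= 0' is:
  Dual:  min b^T y  s.t.  A^T y >= c,  y >= 0.

So the dual LP is:
  minimize  8y1 + 6y2 + 17y3
  subject to:
    y1 + y3 >= 4
    y2 + 3y3 >= 6
    y1, y2, y3 >= 0

Solving the primal: x* = (8, 3).
  primal value c^T x* = 50.
Solving the dual: y* = (2, 0, 2).
  dual value b^T y* = 50.
Strong duality: c^T x* = b^T y*. Confirmed.

50


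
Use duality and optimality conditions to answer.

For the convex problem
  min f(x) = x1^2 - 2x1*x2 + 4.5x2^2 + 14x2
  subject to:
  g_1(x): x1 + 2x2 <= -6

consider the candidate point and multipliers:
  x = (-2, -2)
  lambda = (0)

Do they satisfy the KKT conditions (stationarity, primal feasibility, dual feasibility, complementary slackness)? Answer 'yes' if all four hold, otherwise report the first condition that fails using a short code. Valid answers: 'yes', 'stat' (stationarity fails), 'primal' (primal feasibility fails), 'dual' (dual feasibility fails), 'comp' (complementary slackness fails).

Gradient of f: grad f(x) = Q x + c = (0, 0)
Constraint values g_i(x) = a_i^T x - b_i:
  g_1((-2, -2)) = 0
Stationarity residual: grad f(x) + sum_i lambda_i a_i = (0, 0)
  -> stationarity OK
Primal feasibility (all g_i <= 0): OK
Dual feasibility (all lambda_i >= 0): OK
Complementary slackness (lambda_i * g_i(x) = 0 for all i): OK

Verdict: yes, KKT holds.

yes


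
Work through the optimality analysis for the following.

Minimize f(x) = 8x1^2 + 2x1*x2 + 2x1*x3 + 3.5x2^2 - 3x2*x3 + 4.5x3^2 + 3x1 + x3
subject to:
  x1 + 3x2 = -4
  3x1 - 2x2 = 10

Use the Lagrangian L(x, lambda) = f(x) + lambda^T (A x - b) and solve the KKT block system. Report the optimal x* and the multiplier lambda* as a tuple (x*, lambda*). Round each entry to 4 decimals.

Form the Lagrangian:
  L(x, lambda) = (1/2) x^T Q x + c^T x + lambda^T (A x - b)
Stationarity (grad_x L = 0): Q x + c + A^T lambda = 0.
Primal feasibility: A x = b.

This gives the KKT block system:
  [ Q   A^T ] [ x     ]   [-c ]
  [ A    0  ] [ lambda ] = [ b ]

Solving the linear system:
  x*      = (2, -2, -1.2222)
  lambda* = (-3.4646, -8.3636)
  f(x*)   = 37.2778

x* = (2, -2, -1.2222), lambda* = (-3.4646, -8.3636)


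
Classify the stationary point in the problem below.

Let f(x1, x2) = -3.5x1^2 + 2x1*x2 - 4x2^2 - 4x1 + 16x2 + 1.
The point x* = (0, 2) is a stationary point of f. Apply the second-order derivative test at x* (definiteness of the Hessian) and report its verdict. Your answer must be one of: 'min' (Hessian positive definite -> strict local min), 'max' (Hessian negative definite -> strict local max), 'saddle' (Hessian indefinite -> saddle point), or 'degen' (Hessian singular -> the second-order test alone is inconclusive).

Compute the Hessian H = grad^2 f:
  H = [[-7, 2], [2, -8]]
Verify stationarity: grad f(x*) = H x* + g = (0, 0).
Eigenvalues of H: -9.5616, -5.4384.
Both eigenvalues < 0, so H is negative definite -> x* is a strict local max.

max


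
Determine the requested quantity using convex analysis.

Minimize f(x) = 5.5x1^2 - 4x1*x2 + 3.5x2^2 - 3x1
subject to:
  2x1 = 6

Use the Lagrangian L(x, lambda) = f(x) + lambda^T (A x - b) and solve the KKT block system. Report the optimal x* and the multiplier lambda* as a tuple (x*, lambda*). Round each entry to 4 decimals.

Form the Lagrangian:
  L(x, lambda) = (1/2) x^T Q x + c^T x + lambda^T (A x - b)
Stationarity (grad_x L = 0): Q x + c + A^T lambda = 0.
Primal feasibility: A x = b.

This gives the KKT block system:
  [ Q   A^T ] [ x     ]   [-c ]
  [ A    0  ] [ lambda ] = [ b ]

Solving the linear system:
  x*      = (3, 1.7143)
  lambda* = (-11.5714)
  f(x*)   = 30.2143

x* = (3, 1.7143), lambda* = (-11.5714)


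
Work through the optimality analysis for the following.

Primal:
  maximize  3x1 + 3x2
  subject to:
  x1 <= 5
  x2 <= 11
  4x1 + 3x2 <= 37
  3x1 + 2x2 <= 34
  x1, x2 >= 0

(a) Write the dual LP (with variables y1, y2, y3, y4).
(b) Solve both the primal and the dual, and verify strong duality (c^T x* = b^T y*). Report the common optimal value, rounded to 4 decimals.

The standard primal-dual pair for 'max c^T x s.t. A x <= b, x >= 0' is:
  Dual:  min b^T y  s.t.  A^T y >= c,  y >= 0.

So the dual LP is:
  minimize  5y1 + 11y2 + 37y3 + 34y4
  subject to:
    y1 + 4y3 + 3y4 >= 3
    y2 + 3y3 + 2y4 >= 3
    y1, y2, y3, y4 >= 0

Solving the primal: x* = (1, 11).
  primal value c^T x* = 36.
Solving the dual: y* = (0, 0.75, 0.75, 0).
  dual value b^T y* = 36.
Strong duality: c^T x* = b^T y*. Confirmed.

36


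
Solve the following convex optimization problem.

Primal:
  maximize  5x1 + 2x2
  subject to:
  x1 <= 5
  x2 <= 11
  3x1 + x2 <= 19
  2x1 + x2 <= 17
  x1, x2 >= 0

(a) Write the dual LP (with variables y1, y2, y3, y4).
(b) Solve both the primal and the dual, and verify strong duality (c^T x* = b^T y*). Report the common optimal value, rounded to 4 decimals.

The standard primal-dual pair for 'max c^T x s.t. A x <= b, x >= 0' is:
  Dual:  min b^T y  s.t.  A^T y >= c,  y >= 0.

So the dual LP is:
  minimize  5y1 + 11y2 + 19y3 + 17y4
  subject to:
    y1 + 3y3 + 2y4 >= 5
    y2 + y3 + y4 >= 2
    y1, y2, y3, y4 >= 0

Solving the primal: x* = (2.6667, 11).
  primal value c^T x* = 35.3333.
Solving the dual: y* = (0, 0.3333, 1.6667, 0).
  dual value b^T y* = 35.3333.
Strong duality: c^T x* = b^T y*. Confirmed.

35.3333


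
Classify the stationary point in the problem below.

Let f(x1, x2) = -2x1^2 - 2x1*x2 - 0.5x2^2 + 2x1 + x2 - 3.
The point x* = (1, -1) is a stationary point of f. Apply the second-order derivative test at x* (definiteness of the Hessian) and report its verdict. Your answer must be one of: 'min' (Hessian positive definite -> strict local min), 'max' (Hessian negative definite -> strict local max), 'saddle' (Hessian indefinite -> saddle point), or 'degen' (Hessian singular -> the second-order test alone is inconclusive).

Compute the Hessian H = grad^2 f:
  H = [[-4, -2], [-2, -1]]
Verify stationarity: grad f(x*) = H x* + g = (0, 0).
Eigenvalues of H: -5, 0.
H has a zero eigenvalue (singular; negative semidefinite but not definite), so H is neither positive definite, negative definite, nor indefinite. The second-order test alone is inconclusive -> degen.
(Indeed, f is constant along the null direction of H through x*, so x* is not a strict local extremum.)

degen
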